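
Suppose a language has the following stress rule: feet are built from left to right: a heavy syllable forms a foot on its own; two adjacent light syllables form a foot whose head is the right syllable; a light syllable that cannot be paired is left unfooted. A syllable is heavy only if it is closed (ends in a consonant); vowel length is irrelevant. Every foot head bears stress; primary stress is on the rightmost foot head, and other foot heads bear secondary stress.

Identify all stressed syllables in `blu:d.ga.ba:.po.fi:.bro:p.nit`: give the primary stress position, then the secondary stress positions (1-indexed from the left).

primary 7, secondary 1, 3, 5, 6

Weights: 1 blu:d H, 2 ga L, 3 ba: L, 4 po L, 5 fi: L, 6 bro:p H, 7 nit H.
Parse left to right (heavy = foot alone; LL = one foot; stranded L unfooted): (ˈblu:d) (ga.ˈba:) (po.ˈfi:) (ˈbro:p) (ˈnit).
Foot heads: 1, 3, 5, 6, 7.
Primary stress on the rightmost head = syllable 7.
Secondary stress on 1, 3, 5, 6: ˌblu:d.ga.ˌba:.po.ˌfi:.ˌbro:p.ˈnit.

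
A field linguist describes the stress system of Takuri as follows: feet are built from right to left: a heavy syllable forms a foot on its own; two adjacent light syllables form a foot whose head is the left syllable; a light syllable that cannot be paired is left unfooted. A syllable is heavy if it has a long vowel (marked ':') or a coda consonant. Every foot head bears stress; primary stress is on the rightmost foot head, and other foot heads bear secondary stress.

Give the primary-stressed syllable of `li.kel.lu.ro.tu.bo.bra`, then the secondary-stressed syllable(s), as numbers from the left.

Weights: 1 li L, 2 kel H, 3 lu L, 4 ro L, 5 tu L, 6 bo L, 7 bra L.
Parse right to left (heavy = foot alone; LL = one foot; stranded L unfooted): li (ˈkel) lu (ˈro.tu) (ˈbo.bra).
Foot heads: 2, 4, 6.
Primary stress on the rightmost head = syllable 6.
Secondary stress on 2, 4: li.ˌkel.lu.ˌro.tu.ˈbo.bra.

primary 6, secondary 2, 4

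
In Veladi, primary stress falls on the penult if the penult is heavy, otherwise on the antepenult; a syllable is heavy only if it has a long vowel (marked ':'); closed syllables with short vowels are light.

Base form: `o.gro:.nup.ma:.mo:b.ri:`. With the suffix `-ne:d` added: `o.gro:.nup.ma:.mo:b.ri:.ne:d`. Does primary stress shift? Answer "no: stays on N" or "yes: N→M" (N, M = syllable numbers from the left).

yes: 5→6

Base `o.gro:.nup.ma:.mo:b.ri:` (6 syllables):
  Weights: 4 ma: H, 5 mo:b H, 6 ri: H.
  The penult (syllable 5, mo:b) is heavy, so it takes stress.
  → primary stress on syllable 5.
Suffixed `o.gro:.nup.ma:.mo:b.ri:.ne:d` (7 syllables):
  Weights: 5 mo:b H, 6 ri: H, 7 ne:d H.
  The penult (syllable 6, ri:) is heavy, so it takes stress.
  → primary stress on syllable 6.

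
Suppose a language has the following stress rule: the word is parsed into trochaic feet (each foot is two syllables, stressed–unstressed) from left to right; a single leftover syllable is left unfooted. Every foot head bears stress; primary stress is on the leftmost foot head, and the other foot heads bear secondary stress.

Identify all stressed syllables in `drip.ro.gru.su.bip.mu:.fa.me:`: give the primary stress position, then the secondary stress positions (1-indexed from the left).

Parse left to right into trochaic (ˈσσ) feet: (ˈdrip.ro) (ˈgru.su) (ˈbip.mu:) (ˈfa.me:).
Foot heads (stressed positions): 1, 3, 5, 7.
End Rule Leftmost: primary stress on the leftmost head = syllable 1.
Secondary stress on 3, 5, 7: ˈdrip.ro.ˌgru.su.ˌbip.mu:.ˌfa.me:.

primary 1, secondary 3, 5, 7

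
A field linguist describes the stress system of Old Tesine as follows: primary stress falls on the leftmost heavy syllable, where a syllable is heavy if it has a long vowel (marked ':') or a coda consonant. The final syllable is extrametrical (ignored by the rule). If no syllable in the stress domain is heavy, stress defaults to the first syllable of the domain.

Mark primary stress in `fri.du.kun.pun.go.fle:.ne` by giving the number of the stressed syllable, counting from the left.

The final syllable (7, ne) is extrametrical; the stress domain is syllables 1–6.
Weights: 1 fri L, 2 du L, 3 kun H, 4 pun H, 5 go L, 6 fle: H.
Heavy syllables in the domain: 3, 4, 6. The leftmost is syllable 3 (kun).
Primary stress: syllable 3 → fri.du.ˈkun.pun.go.fle:.ne.

3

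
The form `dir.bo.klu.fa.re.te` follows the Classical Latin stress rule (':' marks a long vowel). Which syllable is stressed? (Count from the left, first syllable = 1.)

4

Classical Latin: stress the penult if heavy (long vowel or closed), else the antepenult.
Weights: 4 fa L, 5 re L, 6 te L.
The penult (syllable 5, re) is light, so stress falls on the antepenult (syllable 4, fa).
Stress on syllable 4: dir.bo.klu.ˈfa.re.te.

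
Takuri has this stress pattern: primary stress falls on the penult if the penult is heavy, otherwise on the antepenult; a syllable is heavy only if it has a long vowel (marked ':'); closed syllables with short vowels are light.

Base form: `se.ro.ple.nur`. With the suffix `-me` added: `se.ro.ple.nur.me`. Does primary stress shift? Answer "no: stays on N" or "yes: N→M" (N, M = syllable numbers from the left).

yes: 2→3

Base `se.ro.ple.nur` (4 syllables):
  Weights: 2 ro L, 3 ple L, 4 nur L.
  The penult (syllable 3, ple) is light, so stress falls on the antepenult (syllable 2, ro).
  → primary stress on syllable 2.
Suffixed `se.ro.ple.nur.me` (5 syllables):
  Weights: 3 ple L, 4 nur L, 5 me L.
  The penult (syllable 4, nur) is light, so stress falls on the antepenult (syllable 3, ple).
  → primary stress on syllable 3.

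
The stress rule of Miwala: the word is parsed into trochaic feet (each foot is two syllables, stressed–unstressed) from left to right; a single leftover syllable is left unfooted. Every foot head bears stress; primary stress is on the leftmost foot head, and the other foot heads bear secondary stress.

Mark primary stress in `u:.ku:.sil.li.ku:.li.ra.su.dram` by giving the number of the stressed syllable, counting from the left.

1

Parse left to right into trochaic (ˈσσ) feet: (ˈu:.ku:) (ˈsil.li) (ˈku:.li) (ˈra.su) dram. Syllable 9 is left unfooted.
Foot heads (stressed positions): 1, 3, 5, 7.
End Rule Leftmost: primary stress on the leftmost head = syllable 1.
Primary stress: syllable 1 → ˈu:.ku:.sil.li.ku:.li.ra.su.dram.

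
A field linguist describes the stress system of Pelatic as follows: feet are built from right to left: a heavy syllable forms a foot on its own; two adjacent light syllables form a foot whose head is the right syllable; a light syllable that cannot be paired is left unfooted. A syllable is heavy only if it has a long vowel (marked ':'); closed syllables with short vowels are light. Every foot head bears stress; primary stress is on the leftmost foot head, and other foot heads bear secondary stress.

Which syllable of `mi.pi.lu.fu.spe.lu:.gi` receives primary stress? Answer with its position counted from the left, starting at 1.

3

Weights: 1 mi L, 2 pi L, 3 lu L, 4 fu L, 5 spe L, 6 lu: H, 7 gi L.
Parse right to left (heavy = foot alone; LL = one foot; stranded L unfooted): mi (pi.ˈlu) (fu.ˈspe) (ˈlu:) gi.
Foot heads: 3, 5, 6.
Primary stress on the leftmost head = syllable 3.
Primary stress: syllable 3 → mi.pi.ˈlu.fu.spe.lu:.gi.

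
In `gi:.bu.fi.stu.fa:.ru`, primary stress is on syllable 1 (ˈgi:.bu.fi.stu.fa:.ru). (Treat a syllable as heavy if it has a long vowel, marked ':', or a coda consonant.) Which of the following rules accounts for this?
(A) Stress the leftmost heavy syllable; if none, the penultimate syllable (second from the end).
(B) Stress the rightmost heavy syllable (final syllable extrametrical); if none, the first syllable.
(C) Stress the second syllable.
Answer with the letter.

A

Rule A → syllable 1 ✓.
Rule B → syllable 5 (observed: 1).
Rule C → syllable 2 (observed: 1).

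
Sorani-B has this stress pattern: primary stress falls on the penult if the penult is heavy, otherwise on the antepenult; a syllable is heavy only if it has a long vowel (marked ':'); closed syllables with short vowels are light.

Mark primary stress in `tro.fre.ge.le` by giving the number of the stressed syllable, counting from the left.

Weights: 2 fre L, 3 ge L, 4 le L.
The penult (syllable 3, ge) is light, so stress falls on the antepenult (syllable 2, fre).
Primary stress: syllable 2 → tro.ˈfre.ge.le.

2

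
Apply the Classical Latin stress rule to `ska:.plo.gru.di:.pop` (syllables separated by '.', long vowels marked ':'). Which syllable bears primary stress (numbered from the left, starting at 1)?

Classical Latin: stress the penult if heavy (long vowel or closed), else the antepenult.
Weights: 3 gru L, 4 di: H, 5 pop H.
The penult (syllable 4, di:) is heavy, so it takes stress.
Stress on syllable 4: ska:.plo.gru.ˈdi:.pop.

4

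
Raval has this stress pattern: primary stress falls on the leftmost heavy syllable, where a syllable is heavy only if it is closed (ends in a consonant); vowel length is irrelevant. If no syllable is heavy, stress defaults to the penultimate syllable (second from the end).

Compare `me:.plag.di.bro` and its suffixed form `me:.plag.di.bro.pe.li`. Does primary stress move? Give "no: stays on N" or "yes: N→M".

no: stays on 2

Base `me:.plag.di.bro` (4 syllables):
  Weights: 1 me: L, 2 plag H, 3 di L, 4 bro L.
  Heavy syllables in the domain: 2. The leftmost is syllable 2 (plag).
  → primary stress on syllable 2.
Suffixed `me:.plag.di.bro.pe.li` (6 syllables):
  Weights: 1 me: L, 2 plag H, 3 di L, 4 bro L, 5 pe L, 6 li L.
  Heavy syllables in the domain: 2. The leftmost is syllable 2 (plag).
  → primary stress on syllable 2.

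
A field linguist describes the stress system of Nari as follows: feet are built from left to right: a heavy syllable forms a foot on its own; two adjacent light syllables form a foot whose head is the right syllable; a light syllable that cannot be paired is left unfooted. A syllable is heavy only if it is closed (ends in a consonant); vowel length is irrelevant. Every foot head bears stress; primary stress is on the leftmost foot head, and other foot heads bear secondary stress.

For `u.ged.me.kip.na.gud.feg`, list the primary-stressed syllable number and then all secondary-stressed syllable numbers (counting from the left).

Weights: 1 u L, 2 ged H, 3 me L, 4 kip H, 5 na L, 6 gud H, 7 feg H.
Parse left to right (heavy = foot alone; LL = one foot; stranded L unfooted): u (ˈged) me (ˈkip) na (ˈgud) (ˈfeg).
Foot heads: 2, 4, 6, 7.
Primary stress on the leftmost head = syllable 2.
Secondary stress on 4, 6, 7: u.ˈged.me.ˌkip.na.ˌgud.ˌfeg.

primary 2, secondary 4, 6, 7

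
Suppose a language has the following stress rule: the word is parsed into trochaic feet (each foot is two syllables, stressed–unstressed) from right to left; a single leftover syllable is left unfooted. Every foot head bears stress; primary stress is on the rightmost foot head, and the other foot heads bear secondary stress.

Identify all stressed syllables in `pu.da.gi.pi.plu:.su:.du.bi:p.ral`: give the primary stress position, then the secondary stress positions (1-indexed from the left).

primary 8, secondary 2, 4, 6

Parse right to left into trochaic (ˈσσ) feet: pu (ˈda.gi) (ˈpi.plu:) (ˈsu:.du) (ˈbi:p.ral). Syllable 1 is left unfooted.
Foot heads (stressed positions): 2, 4, 6, 8.
End Rule Rightmost: primary stress on the rightmost head = syllable 8.
Secondary stress on 2, 4, 6: pu.ˌda.gi.ˌpi.plu:.ˌsu:.du.ˈbi:p.ral.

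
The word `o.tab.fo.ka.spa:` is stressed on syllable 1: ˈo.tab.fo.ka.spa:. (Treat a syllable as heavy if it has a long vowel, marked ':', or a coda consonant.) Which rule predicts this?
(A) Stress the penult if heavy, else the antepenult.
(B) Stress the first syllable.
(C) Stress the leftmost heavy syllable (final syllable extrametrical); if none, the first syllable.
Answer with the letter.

Rule A → syllable 3 (observed: 1).
Rule B → syllable 1 ✓.
Rule C → syllable 2 (observed: 1).

B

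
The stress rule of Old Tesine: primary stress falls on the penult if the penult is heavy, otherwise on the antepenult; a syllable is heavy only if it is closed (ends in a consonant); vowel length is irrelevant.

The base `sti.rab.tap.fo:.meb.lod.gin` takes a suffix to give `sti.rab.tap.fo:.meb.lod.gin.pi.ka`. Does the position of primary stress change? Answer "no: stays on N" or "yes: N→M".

yes: 6→7

Base `sti.rab.tap.fo:.meb.lod.gin` (7 syllables):
  Weights: 5 meb H, 6 lod H, 7 gin H.
  The penult (syllable 6, lod) is heavy, so it takes stress.
  → primary stress on syllable 6.
Suffixed `sti.rab.tap.fo:.meb.lod.gin.pi.ka` (9 syllables):
  Weights: 7 gin H, 8 pi L, 9 ka L.
  The penult (syllable 8, pi) is light, so stress falls on the antepenult (syllable 7, gin).
  → primary stress on syllable 7.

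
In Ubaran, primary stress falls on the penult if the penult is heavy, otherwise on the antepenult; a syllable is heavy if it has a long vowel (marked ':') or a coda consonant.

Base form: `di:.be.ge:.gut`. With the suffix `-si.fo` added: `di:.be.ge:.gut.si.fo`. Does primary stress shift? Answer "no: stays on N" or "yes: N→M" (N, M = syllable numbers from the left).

yes: 3→4

Base `di:.be.ge:.gut` (4 syllables):
  Weights: 2 be L, 3 ge: H, 4 gut H.
  The penult (syllable 3, ge:) is heavy, so it takes stress.
  → primary stress on syllable 3.
Suffixed `di:.be.ge:.gut.si.fo` (6 syllables):
  Weights: 4 gut H, 5 si L, 6 fo L.
  The penult (syllable 5, si) is light, so stress falls on the antepenult (syllable 4, gut).
  → primary stress on syllable 4.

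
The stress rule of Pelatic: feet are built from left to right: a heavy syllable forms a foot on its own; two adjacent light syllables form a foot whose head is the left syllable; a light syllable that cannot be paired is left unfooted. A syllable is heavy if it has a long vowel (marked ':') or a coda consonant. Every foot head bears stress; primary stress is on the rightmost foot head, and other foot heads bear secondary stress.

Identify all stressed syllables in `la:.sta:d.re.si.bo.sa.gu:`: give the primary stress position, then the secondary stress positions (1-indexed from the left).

primary 7, secondary 1, 2, 3, 5

Weights: 1 la: H, 2 sta:d H, 3 re L, 4 si L, 5 bo L, 6 sa L, 7 gu: H.
Parse left to right (heavy = foot alone; LL = one foot; stranded L unfooted): (ˈla:) (ˈsta:d) (ˈre.si) (ˈbo.sa) (ˈgu:).
Foot heads: 1, 2, 3, 5, 7.
Primary stress on the rightmost head = syllable 7.
Secondary stress on 1, 2, 3, 5: ˌla:.ˌsta:d.ˌre.si.ˌbo.sa.ˈgu:.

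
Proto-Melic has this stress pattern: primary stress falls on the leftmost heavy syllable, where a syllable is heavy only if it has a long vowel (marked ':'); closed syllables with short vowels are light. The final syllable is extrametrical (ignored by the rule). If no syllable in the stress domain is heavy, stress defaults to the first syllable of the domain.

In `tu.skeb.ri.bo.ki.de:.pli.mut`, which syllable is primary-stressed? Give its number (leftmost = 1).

6

The final syllable (8, mut) is extrametrical; the stress domain is syllables 1–7.
Weights: 1 tu L, 2 skeb L, 3 ri L, 4 bo L, 5 ki L, 6 de: H, 7 pli L.
Heavy syllables in the domain: 6. The leftmost is syllable 6 (de:).
Primary stress: syllable 6 → tu.skeb.ri.bo.ki.ˈde:.pli.mut.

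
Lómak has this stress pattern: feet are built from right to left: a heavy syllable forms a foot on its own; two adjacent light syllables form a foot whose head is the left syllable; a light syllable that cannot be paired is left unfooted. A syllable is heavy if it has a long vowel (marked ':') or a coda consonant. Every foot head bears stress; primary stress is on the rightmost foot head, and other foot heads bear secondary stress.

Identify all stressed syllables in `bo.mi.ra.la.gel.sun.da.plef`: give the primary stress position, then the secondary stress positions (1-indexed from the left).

Weights: 1 bo L, 2 mi L, 3 ra L, 4 la L, 5 gel H, 6 sun H, 7 da L, 8 plef H.
Parse right to left (heavy = foot alone; LL = one foot; stranded L unfooted): (ˈbo.mi) (ˈra.la) (ˈgel) (ˈsun) da (ˈplef).
Foot heads: 1, 3, 5, 6, 8.
Primary stress on the rightmost head = syllable 8.
Secondary stress on 1, 3, 5, 6: ˌbo.mi.ˌra.la.ˌgel.ˌsun.da.ˈplef.

primary 8, secondary 1, 3, 5, 6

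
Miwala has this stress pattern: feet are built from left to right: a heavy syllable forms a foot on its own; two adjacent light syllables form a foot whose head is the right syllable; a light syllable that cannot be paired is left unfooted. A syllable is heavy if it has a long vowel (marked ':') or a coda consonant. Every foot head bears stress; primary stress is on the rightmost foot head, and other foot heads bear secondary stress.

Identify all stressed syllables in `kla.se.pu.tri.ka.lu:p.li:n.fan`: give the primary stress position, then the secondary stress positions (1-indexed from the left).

primary 8, secondary 2, 4, 6, 7

Weights: 1 kla L, 2 se L, 3 pu L, 4 tri L, 5 ka L, 6 lu:p H, 7 li:n H, 8 fan H.
Parse left to right (heavy = foot alone; LL = one foot; stranded L unfooted): (kla.ˈse) (pu.ˈtri) ka (ˈlu:p) (ˈli:n) (ˈfan).
Foot heads: 2, 4, 6, 7, 8.
Primary stress on the rightmost head = syllable 8.
Secondary stress on 2, 4, 6, 7: kla.ˌse.pu.ˌtri.ka.ˌlu:p.ˌli:n.ˈfan.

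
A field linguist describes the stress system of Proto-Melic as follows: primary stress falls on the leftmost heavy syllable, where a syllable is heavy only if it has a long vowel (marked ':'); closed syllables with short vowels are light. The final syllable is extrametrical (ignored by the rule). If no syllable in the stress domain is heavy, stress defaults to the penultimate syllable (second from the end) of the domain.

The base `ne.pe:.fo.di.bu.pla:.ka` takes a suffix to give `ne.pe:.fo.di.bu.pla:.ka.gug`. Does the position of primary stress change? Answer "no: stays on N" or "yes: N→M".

Base `ne.pe:.fo.di.bu.pla:.ka` (7 syllables):
  The final syllable (7, ka) is extrametrical; the stress domain is syllables 1–6.
  Weights: 1 ne L, 2 pe: H, 3 fo L, 4 di L, 5 bu L, 6 pla: H.
  Heavy syllables in the domain: 2, 6. The leftmost is syllable 2 (pe:).
  → primary stress on syllable 2.
Suffixed `ne.pe:.fo.di.bu.pla:.ka.gug` (8 syllables):
  The final syllable (8, gug) is extrametrical; the stress domain is syllables 1–7.
  Weights: 1 ne L, 2 pe: H, 3 fo L, 4 di L, 5 bu L, 6 pla: H, 7 ka L.
  Heavy syllables in the domain: 2, 6. The leftmost is syllable 2 (pe:).
  → primary stress on syllable 2.

no: stays on 2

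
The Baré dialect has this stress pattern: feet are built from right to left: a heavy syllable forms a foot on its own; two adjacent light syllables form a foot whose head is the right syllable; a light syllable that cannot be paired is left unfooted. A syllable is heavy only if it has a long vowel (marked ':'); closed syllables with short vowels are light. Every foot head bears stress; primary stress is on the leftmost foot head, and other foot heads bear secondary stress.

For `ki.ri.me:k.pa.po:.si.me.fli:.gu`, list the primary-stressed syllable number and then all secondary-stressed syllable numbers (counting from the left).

Weights: 1 ki L, 2 ri L, 3 me:k H, 4 pa L, 5 po: H, 6 si L, 7 me L, 8 fli: H, 9 gu L.
Parse right to left (heavy = foot alone; LL = one foot; stranded L unfooted): (ki.ˈri) (ˈme:k) pa (ˈpo:) (si.ˈme) (ˈfli:) gu.
Foot heads: 2, 3, 5, 7, 8.
Primary stress on the leftmost head = syllable 2.
Secondary stress on 3, 5, 7, 8: ki.ˈri.ˌme:k.pa.ˌpo:.si.ˌme.ˌfli:.gu.

primary 2, secondary 3, 5, 7, 8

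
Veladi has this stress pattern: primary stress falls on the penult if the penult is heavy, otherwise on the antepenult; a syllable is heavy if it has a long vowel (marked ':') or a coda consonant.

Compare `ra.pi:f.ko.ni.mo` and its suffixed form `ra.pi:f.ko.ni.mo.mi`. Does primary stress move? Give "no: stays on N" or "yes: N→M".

yes: 3→4

Base `ra.pi:f.ko.ni.mo` (5 syllables):
  Weights: 3 ko L, 4 ni L, 5 mo L.
  The penult (syllable 4, ni) is light, so stress falls on the antepenult (syllable 3, ko).
  → primary stress on syllable 3.
Suffixed `ra.pi:f.ko.ni.mo.mi` (6 syllables):
  Weights: 4 ni L, 5 mo L, 6 mi L.
  The penult (syllable 5, mo) is light, so stress falls on the antepenult (syllable 4, ni).
  → primary stress on syllable 4.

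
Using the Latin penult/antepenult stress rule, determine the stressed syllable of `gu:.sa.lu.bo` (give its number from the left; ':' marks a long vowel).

2

Classical Latin: stress the penult if heavy (long vowel or closed), else the antepenult.
Weights: 2 sa L, 3 lu L, 4 bo L.
The penult (syllable 3, lu) is light, so stress falls on the antepenult (syllable 2, sa).
Stress on syllable 2: gu:.ˈsa.lu.bo.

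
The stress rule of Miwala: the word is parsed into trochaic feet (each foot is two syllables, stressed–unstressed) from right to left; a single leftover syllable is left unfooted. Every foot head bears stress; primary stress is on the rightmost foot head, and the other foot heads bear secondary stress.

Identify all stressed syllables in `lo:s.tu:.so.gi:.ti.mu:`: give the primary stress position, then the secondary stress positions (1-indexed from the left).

Parse right to left into trochaic (ˈσσ) feet: (ˈlo:s.tu:) (ˈso.gi:) (ˈti.mu:).
Foot heads (stressed positions): 1, 3, 5.
End Rule Rightmost: primary stress on the rightmost head = syllable 5.
Secondary stress on 1, 3: ˌlo:s.tu:.ˌso.gi:.ˈti.mu:.

primary 5, secondary 1, 3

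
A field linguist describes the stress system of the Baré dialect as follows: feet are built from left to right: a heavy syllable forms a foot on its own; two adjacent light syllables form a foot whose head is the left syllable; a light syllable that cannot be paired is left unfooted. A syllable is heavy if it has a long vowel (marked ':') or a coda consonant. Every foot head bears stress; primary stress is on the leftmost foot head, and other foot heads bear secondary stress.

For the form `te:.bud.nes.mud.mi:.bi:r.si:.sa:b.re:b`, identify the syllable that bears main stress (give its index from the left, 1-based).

1

Weights: 1 te: H, 2 bud H, 3 nes H, 4 mud H, 5 mi: H, 6 bi:r H, 7 si: H, 8 sa:b H, 9 re:b H.
Parse left to right (heavy = foot alone; LL = one foot; stranded L unfooted): (ˈte:) (ˈbud) (ˈnes) (ˈmud) (ˈmi:) (ˈbi:r) (ˈsi:) (ˈsa:b) (ˈre:b).
Foot heads: 1, 2, 3, 4, 5, 6, 7, 8, 9.
Primary stress on the leftmost head = syllable 1.
Primary stress: syllable 1 → ˈte:.bud.nes.mud.mi:.bi:r.si:.sa:b.re:b.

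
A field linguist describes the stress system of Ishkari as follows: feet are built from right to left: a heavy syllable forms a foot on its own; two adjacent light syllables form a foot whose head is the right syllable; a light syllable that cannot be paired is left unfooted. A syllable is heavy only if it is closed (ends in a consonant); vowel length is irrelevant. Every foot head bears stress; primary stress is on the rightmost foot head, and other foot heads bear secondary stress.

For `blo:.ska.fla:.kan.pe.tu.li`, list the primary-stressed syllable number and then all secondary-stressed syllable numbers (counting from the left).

Weights: 1 blo: L, 2 ska L, 3 fla: L, 4 kan H, 5 pe L, 6 tu L, 7 li L.
Parse right to left (heavy = foot alone; LL = one foot; stranded L unfooted): blo: (ska.ˈfla:) (ˈkan) pe (tu.ˈli).
Foot heads: 3, 4, 7.
Primary stress on the rightmost head = syllable 7.
Secondary stress on 3, 4: blo:.ska.ˌfla:.ˌkan.pe.tu.ˈli.

primary 7, secondary 3, 4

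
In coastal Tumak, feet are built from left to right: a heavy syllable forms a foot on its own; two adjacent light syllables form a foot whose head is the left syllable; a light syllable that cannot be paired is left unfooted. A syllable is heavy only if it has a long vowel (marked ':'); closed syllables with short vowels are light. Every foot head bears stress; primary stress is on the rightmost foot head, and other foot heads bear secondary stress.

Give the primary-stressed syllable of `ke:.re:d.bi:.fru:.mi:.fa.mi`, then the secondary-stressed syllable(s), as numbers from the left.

primary 6, secondary 1, 2, 3, 4, 5

Weights: 1 ke: H, 2 re:d H, 3 bi: H, 4 fru: H, 5 mi: H, 6 fa L, 7 mi L.
Parse left to right (heavy = foot alone; LL = one foot; stranded L unfooted): (ˈke:) (ˈre:d) (ˈbi:) (ˈfru:) (ˈmi:) (ˈfa.mi).
Foot heads: 1, 2, 3, 4, 5, 6.
Primary stress on the rightmost head = syllable 6.
Secondary stress on 1, 2, 3, 4, 5: ˌke:.ˌre:d.ˌbi:.ˌfru:.ˌmi:.ˈfa.mi.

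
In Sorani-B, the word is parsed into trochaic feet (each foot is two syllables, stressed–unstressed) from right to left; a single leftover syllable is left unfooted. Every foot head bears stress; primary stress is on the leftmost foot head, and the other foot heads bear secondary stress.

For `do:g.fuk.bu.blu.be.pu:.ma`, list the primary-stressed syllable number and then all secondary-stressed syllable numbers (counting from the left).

Parse right to left into trochaic (ˈσσ) feet: do:g (ˈfuk.bu) (ˈblu.be) (ˈpu:.ma). Syllable 1 is left unfooted.
Foot heads (stressed positions): 2, 4, 6.
End Rule Leftmost: primary stress on the leftmost head = syllable 2.
Secondary stress on 4, 6: do:g.ˈfuk.bu.ˌblu.be.ˌpu:.ma.

primary 2, secondary 4, 6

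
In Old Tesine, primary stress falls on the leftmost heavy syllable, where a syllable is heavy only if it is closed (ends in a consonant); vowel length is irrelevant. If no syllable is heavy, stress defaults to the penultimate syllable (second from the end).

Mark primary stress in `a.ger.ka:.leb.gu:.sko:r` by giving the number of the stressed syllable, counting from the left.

2

Weights: 1 a L, 2 ger H, 3 ka: L, 4 leb H, 5 gu: L, 6 sko:r H.
Heavy syllables in the domain: 2, 4, 6. The leftmost is syllable 2 (ger).
Primary stress: syllable 2 → a.ˈger.ka:.leb.gu:.sko:r.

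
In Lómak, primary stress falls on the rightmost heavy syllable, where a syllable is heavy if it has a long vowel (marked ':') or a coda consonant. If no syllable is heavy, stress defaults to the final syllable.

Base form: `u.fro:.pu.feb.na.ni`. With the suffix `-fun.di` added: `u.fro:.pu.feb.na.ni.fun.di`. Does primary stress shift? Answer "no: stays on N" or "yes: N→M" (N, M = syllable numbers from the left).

Base `u.fro:.pu.feb.na.ni` (6 syllables):
  Weights: 1 u L, 2 fro: H, 3 pu L, 4 feb H, 5 na L, 6 ni L.
  Heavy syllables in the domain: 2, 4. The rightmost is syllable 4 (feb).
  → primary stress on syllable 4.
Suffixed `u.fro:.pu.feb.na.ni.fun.di` (8 syllables):
  Weights: 1 u L, 2 fro: H, 3 pu L, 4 feb H, 5 na L, 6 ni L, 7 fun H, 8 di L.
  Heavy syllables in the domain: 2, 4, 7. The rightmost is syllable 7 (fun).
  → primary stress on syllable 7.

yes: 4→7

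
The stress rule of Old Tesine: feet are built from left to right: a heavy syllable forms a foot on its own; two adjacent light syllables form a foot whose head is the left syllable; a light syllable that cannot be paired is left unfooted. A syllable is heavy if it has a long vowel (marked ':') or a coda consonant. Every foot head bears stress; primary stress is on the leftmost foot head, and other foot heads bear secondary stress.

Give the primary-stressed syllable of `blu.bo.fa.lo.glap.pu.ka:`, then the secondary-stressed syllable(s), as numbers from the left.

primary 1, secondary 3, 5, 7

Weights: 1 blu L, 2 bo L, 3 fa L, 4 lo L, 5 glap H, 6 pu L, 7 ka: H.
Parse left to right (heavy = foot alone; LL = one foot; stranded L unfooted): (ˈblu.bo) (ˈfa.lo) (ˈglap) pu (ˈka:).
Foot heads: 1, 3, 5, 7.
Primary stress on the leftmost head = syllable 1.
Secondary stress on 3, 5, 7: ˈblu.bo.ˌfa.lo.ˌglap.pu.ˌka:.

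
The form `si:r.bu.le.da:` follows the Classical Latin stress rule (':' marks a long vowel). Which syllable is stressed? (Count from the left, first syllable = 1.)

2

Classical Latin: stress the penult if heavy (long vowel or closed), else the antepenult.
Weights: 2 bu L, 3 le L, 4 da: H.
The penult (syllable 3, le) is light, so stress falls on the antepenult (syllable 2, bu).
Stress on syllable 2: si:r.ˈbu.le.da:.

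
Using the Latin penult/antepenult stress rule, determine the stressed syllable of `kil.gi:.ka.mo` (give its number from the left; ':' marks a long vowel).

Classical Latin: stress the penult if heavy (long vowel or closed), else the antepenult.
Weights: 2 gi: H, 3 ka L, 4 mo L.
The penult (syllable 3, ka) is light, so stress falls on the antepenult (syllable 2, gi:).
Stress on syllable 2: kil.ˈgi:.ka.mo.

2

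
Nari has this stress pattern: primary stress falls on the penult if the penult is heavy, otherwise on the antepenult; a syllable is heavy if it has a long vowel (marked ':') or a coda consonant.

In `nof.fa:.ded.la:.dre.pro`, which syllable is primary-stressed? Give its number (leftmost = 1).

Weights: 4 la: H, 5 dre L, 6 pro L.
The penult (syllable 5, dre) is light, so stress falls on the antepenult (syllable 4, la:).
Primary stress: syllable 4 → nof.fa:.ded.ˈla:.dre.pro.

4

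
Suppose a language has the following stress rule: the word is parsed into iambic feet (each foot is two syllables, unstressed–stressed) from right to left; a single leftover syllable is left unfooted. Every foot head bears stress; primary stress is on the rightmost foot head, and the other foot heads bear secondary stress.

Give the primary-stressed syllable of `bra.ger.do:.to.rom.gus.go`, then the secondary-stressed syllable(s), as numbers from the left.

Parse right to left into iambic (σˈσ) feet: bra (ger.ˈdo:) (to.ˈrom) (gus.ˈgo). Syllable 1 is left unfooted.
Foot heads (stressed positions): 3, 5, 7.
End Rule Rightmost: primary stress on the rightmost head = syllable 7.
Secondary stress on 3, 5: bra.ger.ˌdo:.to.ˌrom.gus.ˈgo.

primary 7, secondary 3, 5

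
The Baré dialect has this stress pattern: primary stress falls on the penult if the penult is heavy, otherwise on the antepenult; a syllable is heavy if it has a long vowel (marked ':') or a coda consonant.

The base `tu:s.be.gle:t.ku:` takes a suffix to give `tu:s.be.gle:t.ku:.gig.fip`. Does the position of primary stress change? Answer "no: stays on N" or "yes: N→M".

yes: 3→5

Base `tu:s.be.gle:t.ku:` (4 syllables):
  Weights: 2 be L, 3 gle:t H, 4 ku: H.
  The penult (syllable 3, gle:t) is heavy, so it takes stress.
  → primary stress on syllable 3.
Suffixed `tu:s.be.gle:t.ku:.gig.fip` (6 syllables):
  Weights: 4 ku: H, 5 gig H, 6 fip H.
  The penult (syllable 5, gig) is heavy, so it takes stress.
  → primary stress on syllable 5.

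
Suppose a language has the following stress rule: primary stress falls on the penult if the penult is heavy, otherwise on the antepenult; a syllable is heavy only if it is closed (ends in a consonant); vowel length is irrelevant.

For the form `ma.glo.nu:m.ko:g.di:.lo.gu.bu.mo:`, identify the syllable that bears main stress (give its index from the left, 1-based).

Weights: 7 gu L, 8 bu L, 9 mo: L.
The penult (syllable 8, bu) is light, so stress falls on the antepenult (syllable 7, gu).
Primary stress: syllable 7 → ma.glo.nu:m.ko:g.di:.lo.ˈgu.bu.mo:.

7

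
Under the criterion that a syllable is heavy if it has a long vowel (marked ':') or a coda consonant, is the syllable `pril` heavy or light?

heavy

`pril`: short vowel, closed (coda /l/). Closed → heavy.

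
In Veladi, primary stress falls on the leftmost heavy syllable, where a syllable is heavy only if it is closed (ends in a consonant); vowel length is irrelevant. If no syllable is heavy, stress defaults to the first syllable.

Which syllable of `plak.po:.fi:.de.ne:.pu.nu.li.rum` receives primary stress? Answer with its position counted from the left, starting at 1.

1

Weights: 1 plak H, 2 po: L, 3 fi: L, 4 de L, 5 ne: L, 6 pu L, 7 nu L, 8 li L, 9 rum H.
Heavy syllables in the domain: 1, 9. The leftmost is syllable 1 (plak).
Primary stress: syllable 1 → ˈplak.po:.fi:.de.ne:.pu.nu.li.rum.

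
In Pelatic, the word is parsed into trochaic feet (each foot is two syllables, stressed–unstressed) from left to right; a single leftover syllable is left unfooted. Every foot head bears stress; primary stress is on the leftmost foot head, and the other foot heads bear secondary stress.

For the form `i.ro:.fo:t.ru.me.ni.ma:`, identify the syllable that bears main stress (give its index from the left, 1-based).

1

Parse left to right into trochaic (ˈσσ) feet: (ˈi.ro:) (ˈfo:t.ru) (ˈme.ni) ma:. Syllable 7 is left unfooted.
Foot heads (stressed positions): 1, 3, 5.
End Rule Leftmost: primary stress on the leftmost head = syllable 1.
Primary stress: syllable 1 → ˈi.ro:.fo:t.ru.me.ni.ma:.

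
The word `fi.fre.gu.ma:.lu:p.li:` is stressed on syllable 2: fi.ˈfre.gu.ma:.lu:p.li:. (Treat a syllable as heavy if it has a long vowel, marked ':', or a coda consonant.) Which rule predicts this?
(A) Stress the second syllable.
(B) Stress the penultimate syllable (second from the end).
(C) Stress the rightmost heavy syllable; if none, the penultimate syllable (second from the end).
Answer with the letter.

Rule A → syllable 2 ✓.
Rule B → syllable 5 (observed: 2).
Rule C → syllable 6 (observed: 2).

A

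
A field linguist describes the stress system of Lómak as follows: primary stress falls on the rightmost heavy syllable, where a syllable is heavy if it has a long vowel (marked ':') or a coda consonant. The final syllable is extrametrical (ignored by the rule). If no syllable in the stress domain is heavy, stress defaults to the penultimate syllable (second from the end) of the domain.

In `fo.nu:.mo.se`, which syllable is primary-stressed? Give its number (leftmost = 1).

2

The final syllable (4, se) is extrametrical; the stress domain is syllables 1–3.
Weights: 1 fo L, 2 nu: H, 3 mo L.
Heavy syllables in the domain: 2. The rightmost is syllable 2 (nu:).
Primary stress: syllable 2 → fo.ˈnu:.mo.se.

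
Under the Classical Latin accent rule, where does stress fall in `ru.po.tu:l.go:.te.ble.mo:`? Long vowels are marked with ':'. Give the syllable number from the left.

5

Classical Latin: stress the penult if heavy (long vowel or closed), else the antepenult.
Weights: 5 te L, 6 ble L, 7 mo: H.
The penult (syllable 6, ble) is light, so stress falls on the antepenult (syllable 5, te).
Stress on syllable 5: ru.po.tu:l.go:.ˈte.ble.mo:.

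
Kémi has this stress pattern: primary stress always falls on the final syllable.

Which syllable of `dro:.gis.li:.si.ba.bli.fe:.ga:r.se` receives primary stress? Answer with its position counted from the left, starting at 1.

The word has 9 syllables; the final syllable is syllable 9 (se).
Primary stress: syllable 9 → dro:.gis.li:.si.ba.bli.fe:.ga:r.ˈse.

9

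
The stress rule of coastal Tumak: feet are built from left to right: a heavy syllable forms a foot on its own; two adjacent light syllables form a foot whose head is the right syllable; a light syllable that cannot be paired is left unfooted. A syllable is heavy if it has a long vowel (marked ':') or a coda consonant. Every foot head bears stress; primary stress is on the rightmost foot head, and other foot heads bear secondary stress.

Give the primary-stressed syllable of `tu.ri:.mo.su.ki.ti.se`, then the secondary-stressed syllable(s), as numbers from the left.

Weights: 1 tu L, 2 ri: H, 3 mo L, 4 su L, 5 ki L, 6 ti L, 7 se L.
Parse left to right (heavy = foot alone; LL = one foot; stranded L unfooted): tu (ˈri:) (mo.ˈsu) (ki.ˈti) se.
Foot heads: 2, 4, 6.
Primary stress on the rightmost head = syllable 6.
Secondary stress on 2, 4: tu.ˌri:.mo.ˌsu.ki.ˈti.se.

primary 6, secondary 2, 4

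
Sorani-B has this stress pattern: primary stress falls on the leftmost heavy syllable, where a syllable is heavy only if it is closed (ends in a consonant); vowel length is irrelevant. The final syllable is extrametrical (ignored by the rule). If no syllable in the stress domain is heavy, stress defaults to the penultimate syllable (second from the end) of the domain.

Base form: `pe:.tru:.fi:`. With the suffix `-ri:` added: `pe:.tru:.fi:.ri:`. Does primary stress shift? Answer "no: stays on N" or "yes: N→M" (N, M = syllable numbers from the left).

yes: 1→2

Base `pe:.tru:.fi:` (3 syllables):
  The final syllable (3, fi:) is extrametrical; the stress domain is syllables 1–2.
  Weights: 1 pe: L, 2 tru: L.
  No heavy syllable in the domain; default to the penultimate syllable (second from the end) of the domain = syllable 1.
  → primary stress on syllable 1.
Suffixed `pe:.tru:.fi:.ri:` (4 syllables):
  The final syllable (4, ri:) is extrametrical; the stress domain is syllables 1–3.
  Weights: 1 pe: L, 2 tru: L, 3 fi: L.
  No heavy syllable in the domain; default to the penultimate syllable (second from the end) of the domain = syllable 2.
  → primary stress on syllable 2.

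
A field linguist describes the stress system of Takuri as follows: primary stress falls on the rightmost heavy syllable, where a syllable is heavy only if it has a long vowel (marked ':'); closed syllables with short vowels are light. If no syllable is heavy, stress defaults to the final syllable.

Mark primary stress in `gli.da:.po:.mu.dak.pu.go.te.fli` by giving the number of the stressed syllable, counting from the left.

Weights: 1 gli L, 2 da: H, 3 po: H, 4 mu L, 5 dak L, 6 pu L, 7 go L, 8 te L, 9 fli L.
Heavy syllables in the domain: 2, 3. The rightmost is syllable 3 (po:).
Primary stress: syllable 3 → gli.da:.ˈpo:.mu.dak.pu.go.te.fli.

3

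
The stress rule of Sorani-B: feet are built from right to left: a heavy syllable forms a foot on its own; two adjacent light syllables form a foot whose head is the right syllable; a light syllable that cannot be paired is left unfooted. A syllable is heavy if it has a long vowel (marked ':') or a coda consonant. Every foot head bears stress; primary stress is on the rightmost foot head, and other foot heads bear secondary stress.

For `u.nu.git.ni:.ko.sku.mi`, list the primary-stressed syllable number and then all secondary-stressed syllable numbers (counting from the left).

Weights: 1 u L, 2 nu L, 3 git H, 4 ni: H, 5 ko L, 6 sku L, 7 mi L.
Parse right to left (heavy = foot alone; LL = one foot; stranded L unfooted): (u.ˈnu) (ˈgit) (ˈni:) ko (sku.ˈmi).
Foot heads: 2, 3, 4, 7.
Primary stress on the rightmost head = syllable 7.
Secondary stress on 2, 3, 4: u.ˌnu.ˌgit.ˌni:.ko.sku.ˈmi.

primary 7, secondary 2, 3, 4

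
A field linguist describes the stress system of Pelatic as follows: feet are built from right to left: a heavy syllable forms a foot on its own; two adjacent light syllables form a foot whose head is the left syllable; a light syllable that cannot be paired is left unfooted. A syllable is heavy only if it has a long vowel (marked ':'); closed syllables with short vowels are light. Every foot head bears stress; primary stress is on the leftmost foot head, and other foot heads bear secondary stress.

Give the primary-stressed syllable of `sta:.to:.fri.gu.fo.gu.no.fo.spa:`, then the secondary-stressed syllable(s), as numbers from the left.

primary 1, secondary 2, 3, 5, 7, 9

Weights: 1 sta: H, 2 to: H, 3 fri L, 4 gu L, 5 fo L, 6 gu L, 7 no L, 8 fo L, 9 spa: H.
Parse right to left (heavy = foot alone; LL = one foot; stranded L unfooted): (ˈsta:) (ˈto:) (ˈfri.gu) (ˈfo.gu) (ˈno.fo) (ˈspa:).
Foot heads: 1, 2, 3, 5, 7, 9.
Primary stress on the leftmost head = syllable 1.
Secondary stress on 2, 3, 5, 7, 9: ˈsta:.ˌto:.ˌfri.gu.ˌfo.gu.ˌno.fo.ˌspa:.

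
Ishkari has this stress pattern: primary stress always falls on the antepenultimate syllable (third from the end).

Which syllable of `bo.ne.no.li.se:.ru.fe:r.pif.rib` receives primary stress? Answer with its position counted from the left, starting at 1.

The word has 9 syllables; the antepenultimate syllable (third from the end) is syllable 7 (fe:r).
Primary stress: syllable 7 → bo.ne.no.li.se:.ru.ˈfe:r.pif.rib.

7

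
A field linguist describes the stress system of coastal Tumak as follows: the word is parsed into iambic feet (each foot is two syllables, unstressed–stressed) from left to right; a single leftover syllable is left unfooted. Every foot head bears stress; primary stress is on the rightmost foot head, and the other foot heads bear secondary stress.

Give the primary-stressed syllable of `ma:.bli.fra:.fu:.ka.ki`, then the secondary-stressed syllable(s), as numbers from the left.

Parse left to right into iambic (σˈσ) feet: (ma:.ˈbli) (fra:.ˈfu:) (ka.ˈki).
Foot heads (stressed positions): 2, 4, 6.
End Rule Rightmost: primary stress on the rightmost head = syllable 6.
Secondary stress on 2, 4: ma:.ˌbli.fra:.ˌfu:.ka.ˈki.

primary 6, secondary 2, 4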